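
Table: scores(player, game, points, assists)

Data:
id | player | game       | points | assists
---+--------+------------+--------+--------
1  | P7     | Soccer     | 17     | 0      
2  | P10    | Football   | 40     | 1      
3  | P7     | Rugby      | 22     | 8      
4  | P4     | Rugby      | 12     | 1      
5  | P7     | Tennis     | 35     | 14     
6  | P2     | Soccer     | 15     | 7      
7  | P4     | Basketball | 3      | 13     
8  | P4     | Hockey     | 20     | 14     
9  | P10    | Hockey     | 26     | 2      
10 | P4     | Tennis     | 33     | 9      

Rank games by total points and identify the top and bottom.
SELECT game, SUM(points)
FROM scores
GROUP BY game
ORDER BY SUM(points)

All groups:
  Basketball: 3
  Soccer: 32
  Rugby: 34
  Football: 40
  Hockey: 46
  Tennis: 68

Highest: Tennis (68)
Lowest: Basketball (3)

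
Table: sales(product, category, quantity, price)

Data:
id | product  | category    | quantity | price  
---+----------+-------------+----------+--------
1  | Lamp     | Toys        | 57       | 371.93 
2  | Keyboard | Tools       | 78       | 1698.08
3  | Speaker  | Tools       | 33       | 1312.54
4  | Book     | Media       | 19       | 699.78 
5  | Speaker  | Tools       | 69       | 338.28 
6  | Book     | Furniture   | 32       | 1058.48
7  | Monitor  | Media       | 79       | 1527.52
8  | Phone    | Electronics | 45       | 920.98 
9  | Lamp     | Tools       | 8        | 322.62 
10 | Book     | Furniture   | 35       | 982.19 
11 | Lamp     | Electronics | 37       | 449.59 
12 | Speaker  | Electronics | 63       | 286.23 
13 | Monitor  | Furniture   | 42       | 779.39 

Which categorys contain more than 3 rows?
SELECT category, COUNT(*) as cnt
FROM sales
GROUP BY category
HAVING COUNT(*) > 3

Result:
  Tools: 4

Note: HAVING filters groups after aggregation, WHERE filters rows before.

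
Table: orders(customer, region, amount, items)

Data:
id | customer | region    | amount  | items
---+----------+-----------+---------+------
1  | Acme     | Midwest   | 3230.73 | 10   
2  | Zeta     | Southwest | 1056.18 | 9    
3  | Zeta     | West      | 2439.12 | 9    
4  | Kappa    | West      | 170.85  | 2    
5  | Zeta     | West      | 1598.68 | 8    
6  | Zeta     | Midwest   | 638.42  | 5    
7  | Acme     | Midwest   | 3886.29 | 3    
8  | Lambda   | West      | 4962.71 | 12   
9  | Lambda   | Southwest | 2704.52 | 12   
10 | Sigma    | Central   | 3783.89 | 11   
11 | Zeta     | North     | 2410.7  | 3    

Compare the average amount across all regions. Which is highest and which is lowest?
SELECT region, AVG(amount)
FROM orders
GROUP BY region
ORDER BY AVG(amount)

All groups:
  Southwest: 1880.35
  West: 2292.84
  North: 2410.70
  Midwest: 2585.15
  Central: 3783.89

Highest: Central (3783.89)
Lowest: Southwest (1880.35)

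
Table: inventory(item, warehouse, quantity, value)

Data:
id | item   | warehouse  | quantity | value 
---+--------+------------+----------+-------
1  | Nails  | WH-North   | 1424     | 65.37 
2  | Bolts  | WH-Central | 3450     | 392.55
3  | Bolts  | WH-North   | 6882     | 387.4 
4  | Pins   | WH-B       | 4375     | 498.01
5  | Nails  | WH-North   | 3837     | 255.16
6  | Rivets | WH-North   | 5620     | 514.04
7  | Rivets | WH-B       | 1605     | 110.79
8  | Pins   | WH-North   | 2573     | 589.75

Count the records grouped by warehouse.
SELECT warehouse, COUNT(*) as count
FROM inventory
GROUP BY warehouse

Result:
  WH-B: 2
  WH-Central: 1
  WH-North: 5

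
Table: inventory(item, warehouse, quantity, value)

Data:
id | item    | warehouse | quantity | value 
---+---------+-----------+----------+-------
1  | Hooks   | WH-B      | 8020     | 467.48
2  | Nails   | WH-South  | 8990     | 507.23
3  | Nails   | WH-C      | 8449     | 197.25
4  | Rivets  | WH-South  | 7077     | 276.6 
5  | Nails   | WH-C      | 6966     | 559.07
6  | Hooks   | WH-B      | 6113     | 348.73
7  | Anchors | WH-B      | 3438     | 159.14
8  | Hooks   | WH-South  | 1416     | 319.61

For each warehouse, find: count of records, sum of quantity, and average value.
SELECT warehouse,
       COUNT(*) as cnt,
       SUM(quantity) as total_quantity,
       AVG(value) as avg_value
FROM inventory
GROUP BY warehouse

Result:
  WH-B: 3 records, 17571 total quantity, 325.12 avg value
  WH-C: 2 records, 15415 total quantity, 378.16 avg value
  WH-South: 3 records, 17483 total quantity, 367.81 avg value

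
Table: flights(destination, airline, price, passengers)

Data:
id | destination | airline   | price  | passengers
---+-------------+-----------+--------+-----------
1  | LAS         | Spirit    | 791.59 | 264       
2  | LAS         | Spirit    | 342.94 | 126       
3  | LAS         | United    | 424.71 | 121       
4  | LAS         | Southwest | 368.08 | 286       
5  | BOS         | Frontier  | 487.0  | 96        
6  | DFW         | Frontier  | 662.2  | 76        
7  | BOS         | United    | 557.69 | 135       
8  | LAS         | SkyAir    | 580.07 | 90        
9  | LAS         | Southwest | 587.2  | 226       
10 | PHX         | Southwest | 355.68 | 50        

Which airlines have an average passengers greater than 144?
SELECT airline, AVG(passengers)
FROM flights
GROUP BY airline
HAVING AVG(passengers) > 144

Result:
  Southwest: avg=187.33
  Spirit: avg=195.00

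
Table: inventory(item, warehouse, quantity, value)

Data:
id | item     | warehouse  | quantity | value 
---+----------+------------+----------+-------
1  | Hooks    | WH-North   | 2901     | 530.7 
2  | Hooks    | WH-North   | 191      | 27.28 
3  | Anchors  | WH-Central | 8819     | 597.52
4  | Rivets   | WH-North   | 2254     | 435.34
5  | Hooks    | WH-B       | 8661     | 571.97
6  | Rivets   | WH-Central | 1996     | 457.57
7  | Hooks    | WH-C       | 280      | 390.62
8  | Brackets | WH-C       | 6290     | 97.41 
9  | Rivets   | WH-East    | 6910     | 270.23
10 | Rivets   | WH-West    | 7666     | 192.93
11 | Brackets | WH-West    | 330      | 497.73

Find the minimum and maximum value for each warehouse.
SELECT warehouse, MIN(value), MAX(value)
FROM inventory
GROUP BY warehouse

Result:
  WH-B: min=571.97, max=571.97
  WH-C: min=97.41, max=390.62
  WH-Central: min=457.57, max=597.52
  WH-East: min=270.23, max=270.23
  WH-North: min=27.28, max=530.70
  WH-West: min=192.93, max=497.73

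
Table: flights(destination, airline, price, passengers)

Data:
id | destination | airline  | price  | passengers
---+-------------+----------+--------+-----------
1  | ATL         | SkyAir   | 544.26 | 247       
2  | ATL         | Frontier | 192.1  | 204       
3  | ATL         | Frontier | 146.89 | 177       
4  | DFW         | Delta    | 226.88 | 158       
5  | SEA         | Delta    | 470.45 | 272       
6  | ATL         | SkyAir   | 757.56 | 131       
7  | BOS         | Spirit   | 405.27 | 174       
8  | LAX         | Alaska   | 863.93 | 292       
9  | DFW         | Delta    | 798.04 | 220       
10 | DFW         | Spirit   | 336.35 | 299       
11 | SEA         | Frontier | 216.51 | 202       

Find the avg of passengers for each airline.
SELECT airline, AVG(passengers) as result
FROM flights
GROUP BY airline

Result:
  Alaska: 292.00
  Delta: 216.67
  Frontier: 194.33
  SkyAir: 189.00
  Spirit: 236.50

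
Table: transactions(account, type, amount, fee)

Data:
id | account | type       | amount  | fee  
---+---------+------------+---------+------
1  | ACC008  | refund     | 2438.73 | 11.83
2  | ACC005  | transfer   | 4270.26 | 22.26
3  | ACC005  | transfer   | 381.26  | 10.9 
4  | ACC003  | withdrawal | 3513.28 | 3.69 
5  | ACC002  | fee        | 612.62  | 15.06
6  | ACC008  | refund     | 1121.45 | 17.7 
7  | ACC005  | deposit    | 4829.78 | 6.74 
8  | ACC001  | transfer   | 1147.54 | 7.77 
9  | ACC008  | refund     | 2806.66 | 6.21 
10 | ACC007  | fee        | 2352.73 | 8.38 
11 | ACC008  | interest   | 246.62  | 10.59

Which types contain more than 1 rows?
SELECT type, COUNT(*) as cnt
FROM transactions
GROUP BY type
HAVING COUNT(*) > 1

Result:
  fee: 2
  refund: 3
  transfer: 3

Note: HAVING filters groups after aggregation, WHERE filters rows before.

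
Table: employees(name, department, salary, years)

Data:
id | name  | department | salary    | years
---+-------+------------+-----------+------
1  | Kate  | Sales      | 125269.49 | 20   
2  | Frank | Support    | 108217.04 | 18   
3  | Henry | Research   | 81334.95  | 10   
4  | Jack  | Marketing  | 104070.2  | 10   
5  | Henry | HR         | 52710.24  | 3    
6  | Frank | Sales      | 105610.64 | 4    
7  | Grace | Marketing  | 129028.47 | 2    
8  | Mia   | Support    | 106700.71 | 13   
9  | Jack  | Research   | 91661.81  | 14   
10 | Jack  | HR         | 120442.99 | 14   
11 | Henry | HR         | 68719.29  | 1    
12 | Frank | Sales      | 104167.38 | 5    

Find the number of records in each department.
SELECT department, COUNT(*) as count
FROM employees
GROUP BY department

Result:
  HR: 3
  Marketing: 2
  Research: 2
  Sales: 3
  Support: 2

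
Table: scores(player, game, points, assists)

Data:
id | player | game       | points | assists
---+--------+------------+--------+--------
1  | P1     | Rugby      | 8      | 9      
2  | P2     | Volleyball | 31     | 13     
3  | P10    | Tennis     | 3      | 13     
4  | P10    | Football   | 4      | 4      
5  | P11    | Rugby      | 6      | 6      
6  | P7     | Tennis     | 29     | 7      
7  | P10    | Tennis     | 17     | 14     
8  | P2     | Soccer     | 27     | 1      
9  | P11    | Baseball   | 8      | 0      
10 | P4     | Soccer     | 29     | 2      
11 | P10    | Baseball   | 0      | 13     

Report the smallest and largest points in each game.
SELECT game, MIN(points), MAX(points)
FROM scores
GROUP BY game

Result:
  Baseball: min=0, max=8
  Football: min=4, max=4
  Rugby: min=6, max=8
  Soccer: min=27, max=29
  Tennis: min=3, max=29
  Volleyball: min=31, max=31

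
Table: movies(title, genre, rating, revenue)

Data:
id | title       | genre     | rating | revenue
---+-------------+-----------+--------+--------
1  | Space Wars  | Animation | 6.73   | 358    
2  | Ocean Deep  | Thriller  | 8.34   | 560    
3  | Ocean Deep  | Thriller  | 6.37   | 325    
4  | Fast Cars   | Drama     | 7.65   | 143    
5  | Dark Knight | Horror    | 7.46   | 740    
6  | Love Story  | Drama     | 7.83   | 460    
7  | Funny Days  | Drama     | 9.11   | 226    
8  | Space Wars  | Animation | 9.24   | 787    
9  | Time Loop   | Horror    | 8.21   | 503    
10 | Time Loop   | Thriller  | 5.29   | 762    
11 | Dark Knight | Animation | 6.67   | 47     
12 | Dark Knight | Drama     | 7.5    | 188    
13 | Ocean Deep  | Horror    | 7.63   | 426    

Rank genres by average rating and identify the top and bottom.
SELECT genre, AVG(rating)
FROM movies
GROUP BY genre
ORDER BY AVG(rating)

All groups:
  Thriller: 6.67
  Animation: 7.55
  Horror: 7.77
  Drama: 8.02

Highest: Drama (8.02)
Lowest: Thriller (6.67)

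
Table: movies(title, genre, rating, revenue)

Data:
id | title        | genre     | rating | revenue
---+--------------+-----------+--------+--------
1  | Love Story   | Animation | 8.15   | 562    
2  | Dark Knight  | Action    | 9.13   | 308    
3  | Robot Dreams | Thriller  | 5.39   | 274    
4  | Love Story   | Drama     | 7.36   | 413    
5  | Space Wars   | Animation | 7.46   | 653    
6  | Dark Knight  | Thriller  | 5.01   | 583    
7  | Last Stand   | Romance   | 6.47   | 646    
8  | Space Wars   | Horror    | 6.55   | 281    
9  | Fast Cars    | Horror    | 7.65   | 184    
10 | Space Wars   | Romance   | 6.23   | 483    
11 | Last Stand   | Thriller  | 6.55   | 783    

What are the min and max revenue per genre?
SELECT genre, MIN(revenue), MAX(revenue)
FROM movies
GROUP BY genre

Result:
  Action: min=308, max=308
  Animation: min=562, max=653
  Drama: min=413, max=413
  Horror: min=184, max=281
  Romance: min=483, max=646
  Thriller: min=274, max=783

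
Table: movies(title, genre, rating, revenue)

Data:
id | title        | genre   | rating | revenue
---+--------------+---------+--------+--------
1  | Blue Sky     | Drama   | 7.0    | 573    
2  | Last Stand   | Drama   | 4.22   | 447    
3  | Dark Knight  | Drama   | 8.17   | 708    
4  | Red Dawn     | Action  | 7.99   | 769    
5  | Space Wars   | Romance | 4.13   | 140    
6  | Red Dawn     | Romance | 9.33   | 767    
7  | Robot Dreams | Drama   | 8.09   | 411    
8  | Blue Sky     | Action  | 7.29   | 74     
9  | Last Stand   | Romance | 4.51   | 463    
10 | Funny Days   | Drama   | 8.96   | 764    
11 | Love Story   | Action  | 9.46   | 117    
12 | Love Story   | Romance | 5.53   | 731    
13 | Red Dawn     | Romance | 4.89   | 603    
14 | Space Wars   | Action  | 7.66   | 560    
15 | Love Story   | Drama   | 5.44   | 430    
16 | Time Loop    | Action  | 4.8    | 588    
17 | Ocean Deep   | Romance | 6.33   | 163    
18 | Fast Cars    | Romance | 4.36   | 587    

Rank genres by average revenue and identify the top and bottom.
SELECT genre, AVG(revenue)
FROM movies
GROUP BY genre
ORDER BY AVG(revenue)

All groups:
  Action: 421.60
  Romance: 493.43
  Drama: 555.50

Highest: Drama (555.50)
Lowest: Action (421.60)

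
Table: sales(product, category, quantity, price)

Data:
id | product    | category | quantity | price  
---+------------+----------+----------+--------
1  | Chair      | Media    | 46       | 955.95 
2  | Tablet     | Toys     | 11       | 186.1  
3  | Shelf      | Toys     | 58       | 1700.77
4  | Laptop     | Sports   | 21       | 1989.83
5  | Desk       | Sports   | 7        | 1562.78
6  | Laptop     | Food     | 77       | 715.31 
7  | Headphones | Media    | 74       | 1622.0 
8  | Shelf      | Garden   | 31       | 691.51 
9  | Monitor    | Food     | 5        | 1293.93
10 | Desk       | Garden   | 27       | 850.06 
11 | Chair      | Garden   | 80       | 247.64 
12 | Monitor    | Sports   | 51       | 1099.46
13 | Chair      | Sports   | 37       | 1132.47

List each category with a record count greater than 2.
SELECT category, COUNT(*) as cnt
FROM sales
GROUP BY category
HAVING COUNT(*) > 2

Result:
  Garden: 3
  Sports: 4

Note: HAVING filters groups after aggregation, WHERE filters rows before.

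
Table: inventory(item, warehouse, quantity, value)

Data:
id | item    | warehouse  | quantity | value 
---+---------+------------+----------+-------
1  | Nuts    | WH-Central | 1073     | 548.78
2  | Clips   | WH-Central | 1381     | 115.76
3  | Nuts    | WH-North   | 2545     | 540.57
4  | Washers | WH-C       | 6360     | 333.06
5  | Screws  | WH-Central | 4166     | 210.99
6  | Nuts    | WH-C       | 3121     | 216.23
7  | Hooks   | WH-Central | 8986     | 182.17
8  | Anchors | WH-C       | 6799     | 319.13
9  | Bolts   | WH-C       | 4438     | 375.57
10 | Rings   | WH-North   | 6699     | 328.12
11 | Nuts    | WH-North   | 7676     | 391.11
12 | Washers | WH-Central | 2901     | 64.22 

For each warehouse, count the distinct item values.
SELECT warehouse, COUNT(DISTINCT item)
FROM inventory
GROUP BY warehouse

Result:
  WH-C: 4 distinct
  WH-Central: 5 distinct
  WH-North: 2 distinct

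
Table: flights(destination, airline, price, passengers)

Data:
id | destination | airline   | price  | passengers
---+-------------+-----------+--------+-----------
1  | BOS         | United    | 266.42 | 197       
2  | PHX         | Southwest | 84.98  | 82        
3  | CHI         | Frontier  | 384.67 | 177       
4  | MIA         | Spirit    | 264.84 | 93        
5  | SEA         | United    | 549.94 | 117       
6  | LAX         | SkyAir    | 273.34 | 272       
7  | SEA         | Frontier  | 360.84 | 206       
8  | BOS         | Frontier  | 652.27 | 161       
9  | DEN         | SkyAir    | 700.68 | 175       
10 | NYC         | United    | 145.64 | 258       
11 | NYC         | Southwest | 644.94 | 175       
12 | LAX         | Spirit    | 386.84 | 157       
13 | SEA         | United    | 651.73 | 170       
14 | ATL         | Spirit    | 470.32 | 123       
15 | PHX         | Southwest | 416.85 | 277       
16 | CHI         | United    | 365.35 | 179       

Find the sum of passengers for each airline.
SELECT airline, SUM(passengers) as result
FROM flights
GROUP BY airline

Result:
  Frontier: 544
  SkyAir: 447
  Southwest: 534
  Spirit: 373
  United: 921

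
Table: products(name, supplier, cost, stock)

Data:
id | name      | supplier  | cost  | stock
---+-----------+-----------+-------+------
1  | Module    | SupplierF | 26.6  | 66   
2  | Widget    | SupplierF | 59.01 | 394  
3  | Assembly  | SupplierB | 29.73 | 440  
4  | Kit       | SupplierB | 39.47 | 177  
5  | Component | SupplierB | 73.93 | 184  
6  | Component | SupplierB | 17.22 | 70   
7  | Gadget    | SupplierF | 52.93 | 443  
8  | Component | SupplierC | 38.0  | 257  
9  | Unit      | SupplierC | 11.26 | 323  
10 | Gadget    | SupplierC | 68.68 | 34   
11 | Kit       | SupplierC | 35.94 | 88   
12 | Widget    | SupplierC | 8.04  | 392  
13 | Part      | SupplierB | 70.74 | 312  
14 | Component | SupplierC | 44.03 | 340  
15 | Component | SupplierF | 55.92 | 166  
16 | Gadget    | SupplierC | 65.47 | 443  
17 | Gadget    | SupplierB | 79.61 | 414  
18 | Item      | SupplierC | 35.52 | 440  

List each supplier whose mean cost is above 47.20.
SELECT supplier, AVG(cost)
FROM products
GROUP BY supplier
HAVING AVG(cost) > 47.20

Result:
  SupplierB: avg=51.78
  SupplierF: avg=48.62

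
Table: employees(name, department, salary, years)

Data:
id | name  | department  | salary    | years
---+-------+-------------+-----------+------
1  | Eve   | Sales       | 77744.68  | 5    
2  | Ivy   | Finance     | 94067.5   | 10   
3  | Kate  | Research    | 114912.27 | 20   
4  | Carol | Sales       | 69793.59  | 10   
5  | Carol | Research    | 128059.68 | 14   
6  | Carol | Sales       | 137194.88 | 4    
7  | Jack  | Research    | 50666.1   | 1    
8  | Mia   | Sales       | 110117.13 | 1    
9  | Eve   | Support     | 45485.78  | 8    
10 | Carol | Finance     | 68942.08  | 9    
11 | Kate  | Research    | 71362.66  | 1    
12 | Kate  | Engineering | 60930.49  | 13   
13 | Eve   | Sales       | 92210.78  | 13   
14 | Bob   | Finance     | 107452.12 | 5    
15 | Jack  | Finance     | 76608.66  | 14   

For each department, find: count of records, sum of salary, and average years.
SELECT department,
       COUNT(*) as cnt,
       SUM(salary) as total_salary,
       AVG(years) as avg_years
FROM employees
GROUP BY department

Result:
  Engineering: 1 records, 60930.49 total salary, 13.00 avg years
  Finance: 4 records, 347070.36 total salary, 9.50 avg years
  Research: 4 records, 365000.71 total salary, 9.00 avg years
  Sales: 5 records, 487061.06 total salary, 6.60 avg years
  Support: 1 records, 45485.78 total salary, 8.00 avg years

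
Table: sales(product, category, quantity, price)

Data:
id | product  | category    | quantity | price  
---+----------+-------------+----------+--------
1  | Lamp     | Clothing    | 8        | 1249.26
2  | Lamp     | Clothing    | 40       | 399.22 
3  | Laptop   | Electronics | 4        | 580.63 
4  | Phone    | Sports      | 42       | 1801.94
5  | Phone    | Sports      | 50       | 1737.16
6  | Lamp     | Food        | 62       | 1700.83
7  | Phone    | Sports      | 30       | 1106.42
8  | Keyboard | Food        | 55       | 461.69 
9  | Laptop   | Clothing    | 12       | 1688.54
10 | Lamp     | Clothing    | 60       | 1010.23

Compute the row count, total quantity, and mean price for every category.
SELECT category,
       COUNT(*) as cnt,
       SUM(quantity) as total_quantity,
       AVG(price) as avg_price
FROM sales
GROUP BY category

Result:
  Clothing: 4 records, 120 total quantity, 1086.81 avg price
  Electronics: 1 records, 4 total quantity, 580.63 avg price
  Food: 2 records, 117 total quantity, 1081.26 avg price
  Sports: 3 records, 122 total quantity, 1548.51 avg price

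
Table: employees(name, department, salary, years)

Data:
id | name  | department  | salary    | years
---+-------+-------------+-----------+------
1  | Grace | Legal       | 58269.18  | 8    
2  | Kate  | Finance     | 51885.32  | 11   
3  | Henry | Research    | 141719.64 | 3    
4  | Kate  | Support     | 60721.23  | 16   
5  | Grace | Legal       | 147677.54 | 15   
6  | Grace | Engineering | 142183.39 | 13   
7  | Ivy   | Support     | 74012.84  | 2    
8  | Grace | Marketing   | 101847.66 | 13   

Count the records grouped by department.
SELECT department, COUNT(*) as count
FROM employees
GROUP BY department

Result:
  Engineering: 1
  Finance: 1
  Legal: 2
  Marketing: 1
  Research: 1
  Support: 2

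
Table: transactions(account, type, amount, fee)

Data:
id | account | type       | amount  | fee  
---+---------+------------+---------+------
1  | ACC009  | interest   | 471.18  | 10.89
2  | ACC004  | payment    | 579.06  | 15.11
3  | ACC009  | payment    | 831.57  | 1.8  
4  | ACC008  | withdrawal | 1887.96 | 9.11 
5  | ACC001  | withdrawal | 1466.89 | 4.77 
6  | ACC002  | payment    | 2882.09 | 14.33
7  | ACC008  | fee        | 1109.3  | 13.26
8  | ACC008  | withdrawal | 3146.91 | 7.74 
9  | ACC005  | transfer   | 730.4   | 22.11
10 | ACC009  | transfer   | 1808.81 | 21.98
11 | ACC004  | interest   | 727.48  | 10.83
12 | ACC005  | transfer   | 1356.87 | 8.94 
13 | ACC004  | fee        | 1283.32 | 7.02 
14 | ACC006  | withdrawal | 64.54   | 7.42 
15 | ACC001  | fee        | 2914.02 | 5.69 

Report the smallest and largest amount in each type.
SELECT type, MIN(amount), MAX(amount)
FROM transactions
GROUP BY type

Result:
  fee: min=1109.30, max=2914.02
  interest: min=471.18, max=727.48
  payment: min=579.06, max=2882.09
  transfer: min=730.40, max=1808.81
  withdrawal: min=64.54, max=3146.91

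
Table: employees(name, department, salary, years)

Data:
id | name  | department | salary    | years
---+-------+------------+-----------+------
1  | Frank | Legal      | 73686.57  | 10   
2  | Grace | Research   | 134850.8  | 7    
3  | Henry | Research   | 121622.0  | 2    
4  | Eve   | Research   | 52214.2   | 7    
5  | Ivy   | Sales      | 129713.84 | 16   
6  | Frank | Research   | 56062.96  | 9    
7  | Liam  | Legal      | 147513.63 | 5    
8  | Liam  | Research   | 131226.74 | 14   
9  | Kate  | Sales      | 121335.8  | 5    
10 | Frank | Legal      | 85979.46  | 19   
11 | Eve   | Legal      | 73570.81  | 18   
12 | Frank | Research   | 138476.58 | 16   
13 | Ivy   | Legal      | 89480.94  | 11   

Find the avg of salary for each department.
SELECT department, AVG(salary) as result
FROM employees
GROUP BY department

Result:
  Legal: 94046.28
  Research: 105742.21
  Sales: 125524.82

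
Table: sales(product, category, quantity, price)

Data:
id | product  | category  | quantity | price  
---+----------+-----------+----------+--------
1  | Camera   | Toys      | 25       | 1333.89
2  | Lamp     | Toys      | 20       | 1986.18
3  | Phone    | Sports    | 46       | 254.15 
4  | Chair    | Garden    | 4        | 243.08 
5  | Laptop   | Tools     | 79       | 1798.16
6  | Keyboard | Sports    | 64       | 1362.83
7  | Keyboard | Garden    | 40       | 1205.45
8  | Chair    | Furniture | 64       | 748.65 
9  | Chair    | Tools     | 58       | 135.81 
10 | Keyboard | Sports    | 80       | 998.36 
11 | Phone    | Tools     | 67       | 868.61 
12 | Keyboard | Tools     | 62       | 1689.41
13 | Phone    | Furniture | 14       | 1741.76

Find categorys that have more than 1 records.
SELECT category, COUNT(*) as cnt
FROM sales
GROUP BY category
HAVING COUNT(*) > 1

Result:
  Furniture: 2
  Garden: 2
  Sports: 3
  Tools: 4
  Toys: 2

Note: HAVING filters groups after aggregation, WHERE filters rows before.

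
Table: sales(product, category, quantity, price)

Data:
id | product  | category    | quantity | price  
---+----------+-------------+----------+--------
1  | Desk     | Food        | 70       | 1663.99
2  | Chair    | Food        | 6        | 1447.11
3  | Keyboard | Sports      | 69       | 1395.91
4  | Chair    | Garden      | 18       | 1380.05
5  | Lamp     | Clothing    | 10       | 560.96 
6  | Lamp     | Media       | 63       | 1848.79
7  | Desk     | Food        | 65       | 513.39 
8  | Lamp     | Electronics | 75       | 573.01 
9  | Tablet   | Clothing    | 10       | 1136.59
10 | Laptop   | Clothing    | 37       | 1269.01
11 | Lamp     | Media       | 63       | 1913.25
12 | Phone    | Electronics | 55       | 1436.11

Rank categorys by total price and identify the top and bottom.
SELECT category, SUM(price)
FROM sales
GROUP BY category
ORDER BY SUM(price)

All groups:
  Garden: 1380.05
  Sports: 1395.91
  Electronics: 2009.12
  Clothing: 2966.56
  Food: 3624.49
  Media: 3762.04

Highest: Media (3762.04)
Lowest: Garden (1380.05)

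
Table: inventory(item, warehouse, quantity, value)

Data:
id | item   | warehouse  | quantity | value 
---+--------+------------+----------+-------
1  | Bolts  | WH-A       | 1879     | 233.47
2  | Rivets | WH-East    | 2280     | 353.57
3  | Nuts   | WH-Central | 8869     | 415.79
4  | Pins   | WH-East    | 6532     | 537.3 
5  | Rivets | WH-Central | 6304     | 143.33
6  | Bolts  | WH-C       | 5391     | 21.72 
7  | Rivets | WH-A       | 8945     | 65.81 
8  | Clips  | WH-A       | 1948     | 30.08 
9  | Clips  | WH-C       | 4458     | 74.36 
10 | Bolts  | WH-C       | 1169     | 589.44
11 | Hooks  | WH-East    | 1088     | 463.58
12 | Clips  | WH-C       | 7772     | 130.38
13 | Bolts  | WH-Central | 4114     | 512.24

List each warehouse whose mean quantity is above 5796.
SELECT warehouse, AVG(quantity)
FROM inventory
GROUP BY warehouse
HAVING AVG(quantity) > 5796

Result:
  WH-Central: avg=6429.00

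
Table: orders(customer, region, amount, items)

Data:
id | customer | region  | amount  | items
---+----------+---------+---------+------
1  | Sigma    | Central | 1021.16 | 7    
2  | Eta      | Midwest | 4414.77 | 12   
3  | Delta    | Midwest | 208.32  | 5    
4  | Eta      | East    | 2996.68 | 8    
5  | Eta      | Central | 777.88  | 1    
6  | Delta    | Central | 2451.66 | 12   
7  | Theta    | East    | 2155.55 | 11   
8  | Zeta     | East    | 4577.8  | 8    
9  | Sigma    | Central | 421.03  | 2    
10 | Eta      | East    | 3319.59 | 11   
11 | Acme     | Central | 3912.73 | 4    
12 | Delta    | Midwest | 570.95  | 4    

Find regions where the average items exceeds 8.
SELECT region, AVG(items)
FROM orders
GROUP BY region
HAVING AVG(items) > 8

Result:
  East: avg=9.50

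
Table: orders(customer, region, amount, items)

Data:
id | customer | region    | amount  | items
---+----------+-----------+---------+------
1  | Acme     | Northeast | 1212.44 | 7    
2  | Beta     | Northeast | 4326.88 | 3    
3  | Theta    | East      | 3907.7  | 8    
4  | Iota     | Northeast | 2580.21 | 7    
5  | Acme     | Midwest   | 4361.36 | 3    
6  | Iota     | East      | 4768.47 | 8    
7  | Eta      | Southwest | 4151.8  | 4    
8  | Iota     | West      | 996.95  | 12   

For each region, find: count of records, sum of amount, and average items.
SELECT region,
       COUNT(*) as cnt,
       SUM(amount) as total_amount,
       AVG(items) as avg_items
FROM orders
GROUP BY region

Result:
  East: 2 records, 8676.17 total amount, 8.00 avg items
  Midwest: 1 records, 4361.36 total amount, 3.00 avg items
  Northeast: 3 records, 8119.53 total amount, 5.67 avg items
  Southwest: 1 records, 4151.80 total amount, 4.00 avg items
  West: 1 records, 996.95 total amount, 12.00 avg items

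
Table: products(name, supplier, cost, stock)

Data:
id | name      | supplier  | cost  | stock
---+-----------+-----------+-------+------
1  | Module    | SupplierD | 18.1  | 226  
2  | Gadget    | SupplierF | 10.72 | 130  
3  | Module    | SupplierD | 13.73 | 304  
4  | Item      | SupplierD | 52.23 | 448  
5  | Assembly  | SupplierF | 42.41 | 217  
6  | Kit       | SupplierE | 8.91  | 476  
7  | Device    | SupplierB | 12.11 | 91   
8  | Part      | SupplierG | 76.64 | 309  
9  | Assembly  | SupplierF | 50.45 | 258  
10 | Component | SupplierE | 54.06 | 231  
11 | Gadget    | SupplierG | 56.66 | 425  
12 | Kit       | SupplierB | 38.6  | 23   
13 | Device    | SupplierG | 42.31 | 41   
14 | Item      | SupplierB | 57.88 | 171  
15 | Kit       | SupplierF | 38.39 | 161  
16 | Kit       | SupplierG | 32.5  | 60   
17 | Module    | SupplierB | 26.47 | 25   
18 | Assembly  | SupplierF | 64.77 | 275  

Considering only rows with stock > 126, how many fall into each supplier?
SELECT supplier, COUNT(*)
FROM products
WHERE stock > 126
GROUP BY supplier

Note: WHERE filters rows before grouping.

Result:
  SupplierB: 1
  SupplierD: 3
  SupplierE: 2
  SupplierF: 5
  SupplierG: 2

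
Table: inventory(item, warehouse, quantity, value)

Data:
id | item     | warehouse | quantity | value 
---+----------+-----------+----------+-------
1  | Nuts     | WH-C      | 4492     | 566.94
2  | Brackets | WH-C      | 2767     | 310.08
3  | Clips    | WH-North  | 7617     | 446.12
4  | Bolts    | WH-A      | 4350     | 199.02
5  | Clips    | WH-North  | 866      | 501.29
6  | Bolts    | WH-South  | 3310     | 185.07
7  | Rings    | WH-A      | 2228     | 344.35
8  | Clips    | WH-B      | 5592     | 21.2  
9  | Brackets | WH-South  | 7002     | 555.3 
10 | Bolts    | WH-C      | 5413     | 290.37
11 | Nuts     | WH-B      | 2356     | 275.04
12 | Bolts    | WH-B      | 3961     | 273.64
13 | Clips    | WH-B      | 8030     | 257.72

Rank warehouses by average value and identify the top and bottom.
SELECT warehouse, AVG(value)
FROM inventory
GROUP BY warehouse
ORDER BY AVG(value)

All groups:
  WH-B: 206.90
  WH-A: 271.69
  WH-South: 370.19
  WH-C: 389.13
  WH-North: 473.71

Highest: WH-North (473.71)
Lowest: WH-B (206.90)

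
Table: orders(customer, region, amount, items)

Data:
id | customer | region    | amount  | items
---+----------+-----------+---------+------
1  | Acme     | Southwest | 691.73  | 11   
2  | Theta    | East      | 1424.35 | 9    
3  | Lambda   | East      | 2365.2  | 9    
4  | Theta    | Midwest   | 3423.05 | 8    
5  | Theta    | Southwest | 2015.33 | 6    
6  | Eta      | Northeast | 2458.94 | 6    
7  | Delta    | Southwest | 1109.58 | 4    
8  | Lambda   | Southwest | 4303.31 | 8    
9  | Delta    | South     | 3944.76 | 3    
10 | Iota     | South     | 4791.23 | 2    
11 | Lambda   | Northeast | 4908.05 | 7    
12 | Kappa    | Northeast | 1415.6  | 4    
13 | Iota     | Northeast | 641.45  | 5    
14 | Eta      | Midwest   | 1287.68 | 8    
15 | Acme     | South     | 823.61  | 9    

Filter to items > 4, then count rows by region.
SELECT region, COUNT(*)
FROM orders
WHERE items > 4
GROUP BY region

Note: WHERE filters rows before grouping.

Result:
  East: 2
  Midwest: 2
  Northeast: 3
  South: 1
  Southwest: 3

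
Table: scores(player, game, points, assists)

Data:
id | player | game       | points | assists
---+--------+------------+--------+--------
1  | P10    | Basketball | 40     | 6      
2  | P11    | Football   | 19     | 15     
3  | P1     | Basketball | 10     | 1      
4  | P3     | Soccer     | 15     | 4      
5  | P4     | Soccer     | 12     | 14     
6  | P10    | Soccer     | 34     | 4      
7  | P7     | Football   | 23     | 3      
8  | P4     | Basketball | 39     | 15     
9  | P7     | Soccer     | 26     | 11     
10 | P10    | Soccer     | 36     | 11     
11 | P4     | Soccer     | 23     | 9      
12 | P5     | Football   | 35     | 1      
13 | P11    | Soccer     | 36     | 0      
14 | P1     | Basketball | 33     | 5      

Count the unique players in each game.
SELECT game, COUNT(DISTINCT player)
FROM scores
GROUP BY game

Result:
  Basketball: 3 distinct
  Football: 3 distinct
  Soccer: 5 distinct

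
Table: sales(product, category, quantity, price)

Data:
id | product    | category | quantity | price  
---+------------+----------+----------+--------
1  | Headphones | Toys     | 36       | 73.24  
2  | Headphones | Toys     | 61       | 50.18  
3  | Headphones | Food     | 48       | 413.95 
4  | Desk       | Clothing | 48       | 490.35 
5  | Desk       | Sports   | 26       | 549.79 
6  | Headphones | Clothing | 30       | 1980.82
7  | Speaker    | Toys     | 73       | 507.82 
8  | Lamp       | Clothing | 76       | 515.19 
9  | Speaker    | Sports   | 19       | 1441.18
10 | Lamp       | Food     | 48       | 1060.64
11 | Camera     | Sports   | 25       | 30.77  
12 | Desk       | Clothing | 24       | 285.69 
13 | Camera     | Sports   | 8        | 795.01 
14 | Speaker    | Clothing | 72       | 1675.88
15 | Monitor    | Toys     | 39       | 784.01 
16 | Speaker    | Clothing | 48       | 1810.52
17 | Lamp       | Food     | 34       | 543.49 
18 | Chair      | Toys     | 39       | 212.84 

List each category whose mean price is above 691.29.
SELECT category, AVG(price)
FROM sales
GROUP BY category
HAVING AVG(price) > 691.29

Result:
  Clothing: avg=1126.41
  Sports: avg=704.19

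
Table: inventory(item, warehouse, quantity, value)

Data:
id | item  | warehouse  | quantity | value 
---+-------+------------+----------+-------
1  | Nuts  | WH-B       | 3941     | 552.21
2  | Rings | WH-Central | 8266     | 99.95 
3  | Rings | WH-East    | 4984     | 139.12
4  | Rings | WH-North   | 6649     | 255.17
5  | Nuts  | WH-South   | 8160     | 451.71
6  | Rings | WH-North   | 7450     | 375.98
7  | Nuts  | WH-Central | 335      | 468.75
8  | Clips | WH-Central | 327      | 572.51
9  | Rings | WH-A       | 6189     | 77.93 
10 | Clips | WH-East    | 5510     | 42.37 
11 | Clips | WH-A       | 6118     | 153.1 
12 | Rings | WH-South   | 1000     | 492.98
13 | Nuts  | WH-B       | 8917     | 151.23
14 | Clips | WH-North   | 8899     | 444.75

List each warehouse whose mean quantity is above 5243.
SELECT warehouse, AVG(quantity)
FROM inventory
GROUP BY warehouse
HAVING AVG(quantity) > 5243

Result:
  WH-A: avg=6153.50
  WH-B: avg=6429.00
  WH-East: avg=5247.00
  WH-North: avg=7666.00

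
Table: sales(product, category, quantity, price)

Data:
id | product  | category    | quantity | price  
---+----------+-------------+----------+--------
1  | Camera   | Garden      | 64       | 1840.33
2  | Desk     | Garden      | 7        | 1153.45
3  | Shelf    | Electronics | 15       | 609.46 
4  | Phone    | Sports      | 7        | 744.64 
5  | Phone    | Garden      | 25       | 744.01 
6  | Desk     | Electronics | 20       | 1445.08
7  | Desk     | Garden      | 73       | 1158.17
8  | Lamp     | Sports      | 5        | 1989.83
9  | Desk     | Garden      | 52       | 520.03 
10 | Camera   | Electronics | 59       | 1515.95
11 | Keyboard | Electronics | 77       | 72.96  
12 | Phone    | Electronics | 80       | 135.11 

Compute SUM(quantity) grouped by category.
SELECT category, SUM(quantity) as result
FROM sales
GROUP BY category

Result:
  Electronics: 251
  Garden: 221
  Sports: 12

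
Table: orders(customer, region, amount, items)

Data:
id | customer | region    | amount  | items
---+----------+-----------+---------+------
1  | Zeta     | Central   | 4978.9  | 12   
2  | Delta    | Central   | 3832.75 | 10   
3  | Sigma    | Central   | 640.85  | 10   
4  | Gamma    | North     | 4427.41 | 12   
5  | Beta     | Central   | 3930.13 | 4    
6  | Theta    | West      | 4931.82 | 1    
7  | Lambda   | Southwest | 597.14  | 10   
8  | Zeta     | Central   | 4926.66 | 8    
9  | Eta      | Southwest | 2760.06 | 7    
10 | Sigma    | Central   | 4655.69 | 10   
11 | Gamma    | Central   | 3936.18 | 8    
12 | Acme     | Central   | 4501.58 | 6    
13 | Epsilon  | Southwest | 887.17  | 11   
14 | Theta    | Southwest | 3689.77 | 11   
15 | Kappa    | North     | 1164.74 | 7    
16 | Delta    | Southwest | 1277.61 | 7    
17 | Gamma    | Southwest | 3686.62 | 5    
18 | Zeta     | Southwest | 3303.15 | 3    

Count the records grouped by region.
SELECT region, COUNT(*) as count
FROM orders
GROUP BY region

Result:
  Central: 8
  North: 2
  Southwest: 7
  West: 1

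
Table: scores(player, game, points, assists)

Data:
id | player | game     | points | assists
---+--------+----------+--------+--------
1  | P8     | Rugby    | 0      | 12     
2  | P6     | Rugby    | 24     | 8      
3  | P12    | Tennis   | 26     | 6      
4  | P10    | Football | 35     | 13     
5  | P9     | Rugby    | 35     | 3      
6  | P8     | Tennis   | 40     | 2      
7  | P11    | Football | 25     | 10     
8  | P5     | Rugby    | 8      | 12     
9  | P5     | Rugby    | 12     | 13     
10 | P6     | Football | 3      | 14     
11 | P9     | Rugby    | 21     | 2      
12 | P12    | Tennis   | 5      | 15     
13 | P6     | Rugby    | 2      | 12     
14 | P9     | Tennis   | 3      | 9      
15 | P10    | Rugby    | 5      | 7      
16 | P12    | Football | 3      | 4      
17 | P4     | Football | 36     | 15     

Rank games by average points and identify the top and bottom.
SELECT game, AVG(points)
FROM scores
GROUP BY game
ORDER BY AVG(points)

All groups:
  Rugby: 13.38
  Tennis: 18.50
  Football: 20.40

Highest: Football (20.40)
Lowest: Rugby (13.38)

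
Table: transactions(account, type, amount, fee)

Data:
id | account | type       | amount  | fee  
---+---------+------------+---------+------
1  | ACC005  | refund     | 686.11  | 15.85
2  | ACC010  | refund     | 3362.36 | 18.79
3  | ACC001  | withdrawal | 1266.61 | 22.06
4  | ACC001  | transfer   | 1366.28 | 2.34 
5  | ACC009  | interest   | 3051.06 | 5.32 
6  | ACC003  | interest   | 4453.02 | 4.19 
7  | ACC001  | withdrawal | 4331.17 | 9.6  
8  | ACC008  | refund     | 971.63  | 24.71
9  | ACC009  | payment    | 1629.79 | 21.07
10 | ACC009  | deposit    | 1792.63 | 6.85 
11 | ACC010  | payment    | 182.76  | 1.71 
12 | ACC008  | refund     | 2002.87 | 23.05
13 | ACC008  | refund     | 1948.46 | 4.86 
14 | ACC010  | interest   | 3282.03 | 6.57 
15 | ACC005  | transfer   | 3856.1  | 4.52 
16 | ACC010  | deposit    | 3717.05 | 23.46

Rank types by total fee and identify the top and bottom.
SELECT type, SUM(fee)
FROM transactions
GROUP BY type
ORDER BY SUM(fee)

All groups:
  transfer: 6.86
  interest: 16.08
  payment: 22.78
  deposit: 30.31
  withdrawal: 31.66
  refund: 87.26

Highest: refund (87.26)
Lowest: transfer (6.86)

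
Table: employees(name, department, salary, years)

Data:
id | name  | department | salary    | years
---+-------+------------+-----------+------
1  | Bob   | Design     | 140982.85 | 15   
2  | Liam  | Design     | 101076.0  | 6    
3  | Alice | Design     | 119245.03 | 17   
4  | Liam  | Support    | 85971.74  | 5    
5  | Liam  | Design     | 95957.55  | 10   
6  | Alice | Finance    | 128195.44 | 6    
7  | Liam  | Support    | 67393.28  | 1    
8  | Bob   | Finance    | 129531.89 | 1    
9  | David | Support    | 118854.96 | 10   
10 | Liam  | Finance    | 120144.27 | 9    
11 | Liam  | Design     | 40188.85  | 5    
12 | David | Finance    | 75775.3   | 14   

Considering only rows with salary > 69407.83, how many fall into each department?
SELECT department, COUNT(*)
FROM employees
WHERE salary > 69407.83
GROUP BY department

Note: WHERE filters rows before grouping.

Result:
  Design: 4
  Finance: 4
  Support: 2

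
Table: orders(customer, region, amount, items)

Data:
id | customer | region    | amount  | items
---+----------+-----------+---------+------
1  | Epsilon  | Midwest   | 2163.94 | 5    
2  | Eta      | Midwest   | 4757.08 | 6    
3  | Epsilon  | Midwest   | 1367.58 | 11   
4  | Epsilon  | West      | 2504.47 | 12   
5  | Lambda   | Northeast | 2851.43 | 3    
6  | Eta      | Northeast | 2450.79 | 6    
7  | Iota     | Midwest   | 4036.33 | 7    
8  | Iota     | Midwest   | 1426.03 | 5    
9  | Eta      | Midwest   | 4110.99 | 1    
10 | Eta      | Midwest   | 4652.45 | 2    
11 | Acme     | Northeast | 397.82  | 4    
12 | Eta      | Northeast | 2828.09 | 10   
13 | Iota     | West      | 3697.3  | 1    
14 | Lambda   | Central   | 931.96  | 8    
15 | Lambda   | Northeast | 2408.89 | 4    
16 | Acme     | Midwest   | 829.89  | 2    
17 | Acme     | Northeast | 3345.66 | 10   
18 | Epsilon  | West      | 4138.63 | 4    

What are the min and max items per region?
SELECT region, MIN(items), MAX(items)
FROM orders
GROUP BY region

Result:
  Central: min=8, max=8
  Midwest: min=1, max=11
  Northeast: min=3, max=10
  West: min=1, max=12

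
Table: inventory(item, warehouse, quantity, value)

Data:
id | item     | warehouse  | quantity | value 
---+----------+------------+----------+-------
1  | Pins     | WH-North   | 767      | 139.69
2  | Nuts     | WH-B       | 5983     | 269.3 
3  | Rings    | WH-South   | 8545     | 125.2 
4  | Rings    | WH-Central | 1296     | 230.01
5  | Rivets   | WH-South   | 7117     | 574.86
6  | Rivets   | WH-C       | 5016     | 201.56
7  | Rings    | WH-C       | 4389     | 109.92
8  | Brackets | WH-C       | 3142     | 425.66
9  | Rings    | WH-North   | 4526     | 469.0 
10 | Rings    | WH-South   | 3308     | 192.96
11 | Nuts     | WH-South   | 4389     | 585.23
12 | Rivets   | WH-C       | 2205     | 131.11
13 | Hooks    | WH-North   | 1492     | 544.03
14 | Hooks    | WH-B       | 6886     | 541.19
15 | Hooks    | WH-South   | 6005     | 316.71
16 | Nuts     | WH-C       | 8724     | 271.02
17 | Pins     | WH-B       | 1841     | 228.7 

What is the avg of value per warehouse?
SELECT warehouse, AVG(value) as result
FROM inventory
GROUP BY warehouse

Result:
  WH-B: 346.40
  WH-C: 227.85
  WH-Central: 230.01
  WH-North: 384.24
  WH-South: 358.99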